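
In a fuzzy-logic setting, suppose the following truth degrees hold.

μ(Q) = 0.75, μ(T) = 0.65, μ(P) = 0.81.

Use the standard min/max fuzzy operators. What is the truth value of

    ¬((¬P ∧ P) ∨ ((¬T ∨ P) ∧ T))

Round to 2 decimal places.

0.35

¬P = 1 − 0.81 = 0.19
¬P ∧ P = min(a, b) on (0.19, 0.81) = 0.19
¬T = 1 − 0.65 = 0.35
¬T ∨ P = max(a, b) on (0.35, 0.81) = 0.81
(¬T ∨ P) ∧ T = min(a, b) on (0.81, 0.65) = 0.65
(¬P ∧ P) ∨ ((¬T ∨ P) ∧ T) = max(a, b) on (0.19, 0.65) = 0.65
¬((¬P ∧ P) ∨ ((¬T ∨ P) ∧ T)) = 1 − 0.65 = 0.35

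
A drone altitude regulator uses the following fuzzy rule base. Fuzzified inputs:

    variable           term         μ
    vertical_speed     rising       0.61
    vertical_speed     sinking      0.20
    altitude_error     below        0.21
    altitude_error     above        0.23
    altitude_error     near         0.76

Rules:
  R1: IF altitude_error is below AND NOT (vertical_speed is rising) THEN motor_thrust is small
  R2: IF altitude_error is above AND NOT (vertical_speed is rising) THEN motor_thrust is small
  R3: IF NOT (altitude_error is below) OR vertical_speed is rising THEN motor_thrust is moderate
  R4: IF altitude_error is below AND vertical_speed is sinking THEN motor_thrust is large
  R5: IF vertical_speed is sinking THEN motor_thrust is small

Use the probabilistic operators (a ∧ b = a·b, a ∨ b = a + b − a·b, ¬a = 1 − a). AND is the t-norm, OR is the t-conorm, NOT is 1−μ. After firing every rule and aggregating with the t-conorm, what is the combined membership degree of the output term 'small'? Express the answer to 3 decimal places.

R1: below=0.21, ¬rising=1−0.61=0.39; AND[a·b] → w = 0.0819
R2: above=0.23, ¬rising=1−0.61=0.39; AND[a·b] → w = 0.0897
R3: ¬below=1−0.21=0.79, rising=0.61; OR[a + b − a·b] → w = 0.9181
R4: below=0.21, sinking=0.20; AND[a·b] → w = 0.0420
R5: sinking=0.20 → w = 0.2000
Rules with consequent 'small': {R1, R2, R5} → strengths 0.0819, 0.0897, 0.2000
Aggregate via t-conorm [a + b − a·b]: 0.3314

0.331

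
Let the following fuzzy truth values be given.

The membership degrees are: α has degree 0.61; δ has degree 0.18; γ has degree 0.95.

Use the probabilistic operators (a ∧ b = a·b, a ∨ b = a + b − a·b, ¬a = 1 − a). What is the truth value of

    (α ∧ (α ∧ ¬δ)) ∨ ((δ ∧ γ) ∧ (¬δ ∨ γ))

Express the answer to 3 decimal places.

0.423

¬δ = 1 − 0.1800 = 0.8200
α ∧ ¬δ = a·b on (0.6100, 0.8200) = 0.5002
α ∧ (α ∧ ¬δ) = a·b on (0.6100, 0.5002) = 0.3051
δ ∧ γ = a·b on (0.1800, 0.9500) = 0.1710
¬δ = 1 − 0.1800 = 0.8200
¬δ ∨ γ = a + b − a·b on (0.8200, 0.9500) = 0.9910
(δ ∧ γ) ∧ (¬δ ∨ γ) = a·b on (0.1710, 0.9910) = 0.1695
(α ∧ (α ∧ ¬δ)) ∨ ((δ ∧ γ) ∧ (¬δ ∨ γ)) = a + b − a·b on (0.3051, 0.1695) = 0.4229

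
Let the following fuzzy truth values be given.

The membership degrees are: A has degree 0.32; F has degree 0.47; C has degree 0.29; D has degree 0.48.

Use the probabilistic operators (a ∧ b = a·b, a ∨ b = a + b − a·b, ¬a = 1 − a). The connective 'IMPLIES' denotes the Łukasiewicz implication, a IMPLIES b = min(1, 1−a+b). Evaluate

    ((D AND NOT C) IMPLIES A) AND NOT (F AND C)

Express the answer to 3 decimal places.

NOT C = 1 − 0.2900 = 0.7100
D AND NOT C = a·b on (0.4800, 0.7100) = 0.3408
(D AND NOT C) IMPLIES A  [Łukasiewicz: min(1, 1−a+b)] with a=0.3408, b=0.3200 → 0.9792
F AND C = a·b on (0.4700, 0.2900) = 0.1363
NOT (F AND C) = 1 − 0.1363 = 0.8637
((D AND NOT C) IMPLIES A) AND NOT (F AND C) = a·b on (0.9792, 0.8637) = 0.8457

0.846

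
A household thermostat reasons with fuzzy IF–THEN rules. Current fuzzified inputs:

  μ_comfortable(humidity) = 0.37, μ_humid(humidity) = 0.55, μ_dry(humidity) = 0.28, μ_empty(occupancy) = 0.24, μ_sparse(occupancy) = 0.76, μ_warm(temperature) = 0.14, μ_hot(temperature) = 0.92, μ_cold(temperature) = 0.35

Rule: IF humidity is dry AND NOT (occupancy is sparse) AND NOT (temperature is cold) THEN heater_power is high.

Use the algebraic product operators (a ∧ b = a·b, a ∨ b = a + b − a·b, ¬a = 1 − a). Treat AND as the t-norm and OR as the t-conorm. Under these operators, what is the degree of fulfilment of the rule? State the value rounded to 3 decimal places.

firing strength: dry=0.28, ¬sparse=1−0.76=0.24, ¬cold=1−0.35=0.65; AND[a·b] → w = 0.0437

0.044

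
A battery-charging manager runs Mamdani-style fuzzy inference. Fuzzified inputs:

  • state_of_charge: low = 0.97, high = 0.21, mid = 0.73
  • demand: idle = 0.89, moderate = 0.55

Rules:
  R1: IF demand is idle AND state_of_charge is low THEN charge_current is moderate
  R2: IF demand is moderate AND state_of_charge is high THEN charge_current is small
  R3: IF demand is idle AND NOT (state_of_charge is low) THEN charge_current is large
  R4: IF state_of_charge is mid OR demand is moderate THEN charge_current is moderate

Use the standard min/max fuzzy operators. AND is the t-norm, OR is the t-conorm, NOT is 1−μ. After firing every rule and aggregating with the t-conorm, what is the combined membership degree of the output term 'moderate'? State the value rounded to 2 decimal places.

R1: idle=0.89, low=0.97; AND[min(a, b)] → w = 0.89
R2: moderate=0.55, high=0.21; AND[min(a, b)] → w = 0.21
R3: idle=0.89, ¬low=1−0.97=0.03; AND[min(a, b)] → w = 0.03
R4: mid=0.73, moderate=0.55; OR[max(a, b)] → w = 0.73
Rules with consequent 'moderate': {R1, R4} → strengths 0.89, 0.73
Aggregate via t-conorm [max(a, b)]: 0.89

0.89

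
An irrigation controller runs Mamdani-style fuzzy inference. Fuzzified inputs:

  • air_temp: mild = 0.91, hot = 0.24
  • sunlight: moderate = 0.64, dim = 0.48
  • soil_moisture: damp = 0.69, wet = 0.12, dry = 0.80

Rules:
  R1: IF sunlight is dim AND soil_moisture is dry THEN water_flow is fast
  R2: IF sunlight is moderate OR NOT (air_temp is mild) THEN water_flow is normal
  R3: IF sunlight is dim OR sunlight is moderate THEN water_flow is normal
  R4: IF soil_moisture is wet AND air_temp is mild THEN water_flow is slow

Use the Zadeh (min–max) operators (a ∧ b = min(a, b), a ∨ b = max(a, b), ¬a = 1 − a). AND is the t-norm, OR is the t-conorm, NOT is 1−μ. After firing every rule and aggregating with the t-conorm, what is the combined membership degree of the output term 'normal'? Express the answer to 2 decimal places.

R1: dim=0.48, dry=0.80; AND[min(a, b)] → w = 0.48
R2: moderate=0.64, ¬mild=1−0.91=0.09; OR[max(a, b)] → w = 0.64
R3: dim=0.48, moderate=0.64; OR[max(a, b)] → w = 0.64
R4: wet=0.12, mild=0.91; AND[min(a, b)] → w = 0.12
Rules with consequent 'normal': {R2, R3} → strengths 0.64, 0.64
Aggregate via t-conorm [max(a, b)]: 0.64

0.64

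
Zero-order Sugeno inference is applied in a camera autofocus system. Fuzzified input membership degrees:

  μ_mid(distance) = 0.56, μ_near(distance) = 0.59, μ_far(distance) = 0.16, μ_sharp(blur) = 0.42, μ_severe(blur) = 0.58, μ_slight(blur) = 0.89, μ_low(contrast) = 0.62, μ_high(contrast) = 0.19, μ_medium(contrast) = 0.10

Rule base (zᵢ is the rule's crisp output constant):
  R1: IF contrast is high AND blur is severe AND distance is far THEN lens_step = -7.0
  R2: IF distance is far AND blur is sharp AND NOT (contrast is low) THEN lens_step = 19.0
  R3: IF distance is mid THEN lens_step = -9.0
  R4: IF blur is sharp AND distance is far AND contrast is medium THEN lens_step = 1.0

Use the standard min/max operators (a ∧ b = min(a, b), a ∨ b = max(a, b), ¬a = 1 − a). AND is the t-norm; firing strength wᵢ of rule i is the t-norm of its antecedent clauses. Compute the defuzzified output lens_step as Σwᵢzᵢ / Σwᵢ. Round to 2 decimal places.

-3.08

R1 (z=-7.0): high=0.19, severe=0.58, far=0.16; AND[min(a, b)] → w = 0.16
R2 (z=19.0): far=0.16, sharp=0.42, ¬low=1−0.62=0.38; AND[min(a, b)] → w = 0.16
R3 (z=-9.0): mid=0.56 → w = 0.56
R4 (z=1.0): sharp=0.42, far=0.16, medium=0.10; AND[min(a, b)] → w = 0.10
Weighted average = (0.16·-7.0 + 0.16·19.0 + 0.56·-9.0 + 0.10·1.0) / (0.16 + 0.16 + 0.56 + 0.10)
  = -3.0200 / 0.9800 = -3.08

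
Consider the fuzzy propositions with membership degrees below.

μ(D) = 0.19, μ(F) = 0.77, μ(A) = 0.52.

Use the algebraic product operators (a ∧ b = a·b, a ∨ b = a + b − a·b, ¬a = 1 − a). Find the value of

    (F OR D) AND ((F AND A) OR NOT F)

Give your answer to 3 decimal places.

0.438

F OR D = a + b − a·b on (0.7700, 0.1900) = 0.8137
F AND A = a·b on (0.7700, 0.5200) = 0.4004
NOT F = 1 − 0.7700 = 0.2300
(F AND A) OR NOT F = a + b − a·b on (0.4004, 0.2300) = 0.5383
(F OR D) AND ((F AND A) OR NOT F) = a·b on (0.8137, 0.5383) = 0.4380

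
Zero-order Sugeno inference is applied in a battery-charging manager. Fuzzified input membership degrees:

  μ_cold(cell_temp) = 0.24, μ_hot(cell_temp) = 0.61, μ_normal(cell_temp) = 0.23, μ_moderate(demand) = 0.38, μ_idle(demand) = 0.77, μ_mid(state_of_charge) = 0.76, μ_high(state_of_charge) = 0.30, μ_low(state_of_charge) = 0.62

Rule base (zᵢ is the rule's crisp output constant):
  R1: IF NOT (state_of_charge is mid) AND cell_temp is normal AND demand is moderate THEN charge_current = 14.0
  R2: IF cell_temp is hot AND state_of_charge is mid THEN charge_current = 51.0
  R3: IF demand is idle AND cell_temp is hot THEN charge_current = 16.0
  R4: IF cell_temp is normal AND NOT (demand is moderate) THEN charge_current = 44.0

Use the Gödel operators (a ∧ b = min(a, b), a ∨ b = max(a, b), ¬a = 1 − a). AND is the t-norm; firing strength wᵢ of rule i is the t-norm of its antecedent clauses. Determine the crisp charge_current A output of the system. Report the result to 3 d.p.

R1 (z=14.0): ¬mid=1−0.76=0.24, normal=0.23, moderate=0.38; AND[min(a, b)] → w = 0.23
R2 (z=51.0): hot=0.61, mid=0.76; AND[min(a, b)] → w = 0.61
R3 (z=16.0): idle=0.77, hot=0.61; AND[min(a, b)] → w = 0.61
R4 (z=44.0): normal=0.23, ¬moderate=1−0.38=0.62; AND[min(a, b)] → w = 0.23
Weighted average = (0.23·14.0 + 0.61·51.0 + 0.61·16.0 + 0.23·44.0) / (0.23 + 0.61 + 0.61 + 0.23)
  = 54.2100 / 1.6800 = 32.268

32.268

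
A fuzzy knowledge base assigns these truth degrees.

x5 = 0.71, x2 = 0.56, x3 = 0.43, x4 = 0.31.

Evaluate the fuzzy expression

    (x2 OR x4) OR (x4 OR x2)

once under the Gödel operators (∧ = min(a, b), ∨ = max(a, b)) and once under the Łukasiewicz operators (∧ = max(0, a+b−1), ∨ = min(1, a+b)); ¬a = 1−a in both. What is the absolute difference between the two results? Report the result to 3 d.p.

0.440

Under Gödel:
  x2 OR x4 = max(a, b) on (0.56, 0.31) = 0.56
  x4 OR x2 = max(a, b) on (0.31, 0.56) = 0.56
  (x2 OR x4) OR (x4 OR x2) = max(a, b) on (0.56, 0.56) = 0.56
  → value = 0.5600
Under Łukasiewicz:
  x2 OR x4 = min(1, a+b) on (0.56, 0.31) = 0.87
  x4 OR x2 = min(1, a+b) on (0.31, 0.56) = 0.87
  (x2 OR x4) OR (x4 OR x2) = min(1, a+b) on (0.87, 0.87) = 1.00
  → value = 1.0000
|0.5600 − 1.0000| = 0.440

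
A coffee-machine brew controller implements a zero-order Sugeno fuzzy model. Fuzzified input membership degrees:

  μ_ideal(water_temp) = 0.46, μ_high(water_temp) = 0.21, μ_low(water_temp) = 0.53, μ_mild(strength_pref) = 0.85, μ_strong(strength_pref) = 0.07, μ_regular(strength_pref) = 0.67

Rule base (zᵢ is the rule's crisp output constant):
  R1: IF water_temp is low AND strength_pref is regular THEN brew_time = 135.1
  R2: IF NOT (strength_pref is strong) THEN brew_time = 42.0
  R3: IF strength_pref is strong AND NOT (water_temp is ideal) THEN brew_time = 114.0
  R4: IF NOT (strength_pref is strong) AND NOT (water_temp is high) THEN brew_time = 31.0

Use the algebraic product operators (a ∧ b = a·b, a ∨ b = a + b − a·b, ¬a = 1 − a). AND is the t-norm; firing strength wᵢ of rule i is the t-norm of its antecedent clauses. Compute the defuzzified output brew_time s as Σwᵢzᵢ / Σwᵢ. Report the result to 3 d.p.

55.462

R1 (z=135.1): low=0.53, regular=0.67; AND[a·b] → w = 0.3551
R2 (z=42.0): ¬strong=1−0.07=0.93 → w = 0.9300
R3 (z=114.0): strong=0.07, ¬ideal=1−0.46=0.54; AND[a·b] → w = 0.0378
R4 (z=31.0): ¬strong=1−0.07=0.93, ¬high=1−0.21=0.79; AND[a·b] → w = 0.7347
Weighted average = (0.3551·135.1 + 0.9300·42.0 + 0.0378·114.0 + 0.7347·31.0) / (0.3551 + 0.9300 + 0.0378 + 0.7347)
  = 114.1189 / 2.0576 = 55.462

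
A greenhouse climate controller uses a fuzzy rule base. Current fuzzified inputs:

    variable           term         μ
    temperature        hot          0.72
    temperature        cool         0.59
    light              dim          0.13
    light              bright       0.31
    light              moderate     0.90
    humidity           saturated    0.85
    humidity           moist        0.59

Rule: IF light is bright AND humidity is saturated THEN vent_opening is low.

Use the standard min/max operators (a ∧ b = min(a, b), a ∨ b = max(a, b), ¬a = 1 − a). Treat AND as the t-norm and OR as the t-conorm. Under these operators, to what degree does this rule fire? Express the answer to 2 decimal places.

0.31

firing strength: bright=0.31, saturated=0.85; AND[min(a, b)] → w = 0.31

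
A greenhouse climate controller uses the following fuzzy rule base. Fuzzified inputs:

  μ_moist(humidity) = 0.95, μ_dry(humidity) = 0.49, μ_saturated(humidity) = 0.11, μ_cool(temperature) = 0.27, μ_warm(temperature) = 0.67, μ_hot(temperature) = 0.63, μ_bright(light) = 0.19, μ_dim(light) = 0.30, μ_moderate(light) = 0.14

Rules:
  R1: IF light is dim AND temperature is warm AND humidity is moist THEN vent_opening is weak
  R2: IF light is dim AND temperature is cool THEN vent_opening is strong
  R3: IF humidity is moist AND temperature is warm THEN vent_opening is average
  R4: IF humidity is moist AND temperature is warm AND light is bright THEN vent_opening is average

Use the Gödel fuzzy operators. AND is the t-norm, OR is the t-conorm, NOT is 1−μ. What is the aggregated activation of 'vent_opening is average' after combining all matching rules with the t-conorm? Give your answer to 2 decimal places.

0.67

R1: dim=0.30, warm=0.67, moist=0.95; AND[min(a, b)] → w = 0.30
R2: dim=0.30, cool=0.27; AND[min(a, b)] → w = 0.27
R3: moist=0.95, warm=0.67; AND[min(a, b)] → w = 0.67
R4: moist=0.95, warm=0.67, bright=0.19; AND[min(a, b)] → w = 0.19
Rules with consequent 'average': {R3, R4} → strengths 0.67, 0.19
Aggregate via t-conorm [max(a, b)]: 0.67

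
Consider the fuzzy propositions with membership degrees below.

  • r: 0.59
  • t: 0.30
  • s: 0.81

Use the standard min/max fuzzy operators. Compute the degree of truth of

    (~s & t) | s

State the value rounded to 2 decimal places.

0.81

~s = 1 − 0.81 = 0.19
~s & t = min(a, b) on (0.19, 0.30) = 0.19
(~s & t) | s = max(a, b) on (0.19, 0.81) = 0.81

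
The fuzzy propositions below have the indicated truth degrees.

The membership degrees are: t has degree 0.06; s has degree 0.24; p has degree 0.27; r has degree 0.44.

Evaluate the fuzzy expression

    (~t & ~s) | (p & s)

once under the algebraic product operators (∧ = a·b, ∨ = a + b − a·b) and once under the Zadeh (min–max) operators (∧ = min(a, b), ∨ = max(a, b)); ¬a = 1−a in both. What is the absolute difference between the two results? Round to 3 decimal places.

Under algebraic product:
  ~t = 1 − 0.0600 = 0.9400
  ~s = 1 − 0.2400 = 0.7600
  ~t & ~s = a·b on (0.9400, 0.7600) = 0.7144
  p & s = a·b on (0.2700, 0.2400) = 0.0648
  (~t & ~s) | (p & s) = a + b − a·b on (0.7144, 0.0648) = 0.7329
  → value = 0.7329
Under Zadeh (min–max):
  ~t = 1 − 0.06 = 0.94
  ~s = 1 − 0.24 = 0.76
  ~t & ~s = min(a, b) on (0.94, 0.76) = 0.76
  p & s = min(a, b) on (0.27, 0.24) = 0.24
  (~t & ~s) | (p & s) = max(a, b) on (0.76, 0.24) = 0.76
  → value = 0.7600
|0.7329 − 0.7600| = 0.027

0.027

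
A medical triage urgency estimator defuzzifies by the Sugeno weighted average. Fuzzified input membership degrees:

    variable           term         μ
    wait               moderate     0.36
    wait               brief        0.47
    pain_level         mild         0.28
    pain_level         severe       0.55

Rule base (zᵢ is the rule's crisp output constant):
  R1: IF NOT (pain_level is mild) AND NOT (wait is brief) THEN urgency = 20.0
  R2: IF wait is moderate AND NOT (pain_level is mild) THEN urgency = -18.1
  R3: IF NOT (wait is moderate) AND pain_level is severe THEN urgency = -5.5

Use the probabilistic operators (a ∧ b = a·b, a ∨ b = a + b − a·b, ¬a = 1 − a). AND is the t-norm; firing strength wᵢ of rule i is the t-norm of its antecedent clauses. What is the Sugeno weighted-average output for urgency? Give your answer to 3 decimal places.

R1 (z=20.0): ¬mild=1−0.28=0.72, ¬brief=1−0.47=0.53; AND[a·b] → w = 0.3816
R2 (z=-18.1): moderate=0.36, ¬mild=1−0.28=0.72; AND[a·b] → w = 0.2592
R3 (z=-5.5): ¬moderate=1−0.36=0.64, severe=0.55; AND[a·b] → w = 0.3520
Weighted average = (0.3816·20.0 + 0.2592·-18.1 + 0.3520·-5.5) / (0.3816 + 0.2592 + 0.3520)
  = 1.0045 / 0.9928 = 1.012

1.012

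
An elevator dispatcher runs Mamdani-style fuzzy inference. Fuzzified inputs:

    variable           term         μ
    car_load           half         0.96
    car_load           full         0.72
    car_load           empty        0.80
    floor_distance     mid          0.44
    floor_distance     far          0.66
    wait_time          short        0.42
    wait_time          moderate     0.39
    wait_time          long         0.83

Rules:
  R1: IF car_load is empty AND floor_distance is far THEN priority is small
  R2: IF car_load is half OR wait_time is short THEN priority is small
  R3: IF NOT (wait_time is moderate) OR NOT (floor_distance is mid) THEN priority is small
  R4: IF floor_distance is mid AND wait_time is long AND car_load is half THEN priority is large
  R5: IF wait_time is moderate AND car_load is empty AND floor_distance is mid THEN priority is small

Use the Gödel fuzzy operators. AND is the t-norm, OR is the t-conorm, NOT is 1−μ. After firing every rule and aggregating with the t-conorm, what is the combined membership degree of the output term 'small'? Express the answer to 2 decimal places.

0.96

R1: empty=0.80, far=0.66; AND[min(a, b)] → w = 0.66
R2: half=0.96, short=0.42; OR[max(a, b)] → w = 0.96
R3: ¬moderate=1−0.39=0.61, ¬mid=1−0.44=0.56; OR[max(a, b)] → w = 0.61
R4: mid=0.44, long=0.83, half=0.96; AND[min(a, b)] → w = 0.44
R5: moderate=0.39, empty=0.80, mid=0.44; AND[min(a, b)] → w = 0.39
Rules with consequent 'small': {R1, R2, R3, R5} → strengths 0.66, 0.96, 0.61, 0.39
Aggregate via t-conorm [max(a, b)]: 0.96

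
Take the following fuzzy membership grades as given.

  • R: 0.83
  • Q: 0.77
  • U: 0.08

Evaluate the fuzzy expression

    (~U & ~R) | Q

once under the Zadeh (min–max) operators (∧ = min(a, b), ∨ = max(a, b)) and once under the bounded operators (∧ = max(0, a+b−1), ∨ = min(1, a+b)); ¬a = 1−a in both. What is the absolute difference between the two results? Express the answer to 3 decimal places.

0.090

Under Zadeh (min–max):
  ~U = 1 − 0.08 = 0.92
  ~R = 1 − 0.83 = 0.17
  ~U & ~R = min(a, b) on (0.92, 0.17) = 0.17
  (~U & ~R) | Q = max(a, b) on (0.17, 0.77) = 0.77
  → value = 0.7700
Under bounded:
  ~U = 1 − 0.08 = 0.92
  ~R = 1 − 0.83 = 0.17
  ~U & ~R = max(0, a+b−1) on (0.92, 0.17) = 0.09
  (~U & ~R) | Q = min(1, a+b) on (0.09, 0.77) = 0.86
  → value = 0.8600
|0.7700 − 0.8600| = 0.090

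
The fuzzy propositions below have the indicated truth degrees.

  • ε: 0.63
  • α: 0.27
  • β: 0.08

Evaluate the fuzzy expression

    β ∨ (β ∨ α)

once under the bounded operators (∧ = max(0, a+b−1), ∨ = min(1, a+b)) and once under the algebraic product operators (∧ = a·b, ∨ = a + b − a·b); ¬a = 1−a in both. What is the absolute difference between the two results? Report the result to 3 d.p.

Under bounded:
  β ∨ α = min(1, a+b) on (0.08, 0.27) = 0.35
  β ∨ (β ∨ α) = min(1, a+b) on (0.08, 0.35) = 0.43
  → value = 0.4300
Under algebraic product:
  β ∨ α = a + b − a·b on (0.0800, 0.2700) = 0.3284
  β ∨ (β ∨ α) = a + b − a·b on (0.0800, 0.3284) = 0.3821
  → value = 0.3821
|0.4300 − 0.3821| = 0.048

0.048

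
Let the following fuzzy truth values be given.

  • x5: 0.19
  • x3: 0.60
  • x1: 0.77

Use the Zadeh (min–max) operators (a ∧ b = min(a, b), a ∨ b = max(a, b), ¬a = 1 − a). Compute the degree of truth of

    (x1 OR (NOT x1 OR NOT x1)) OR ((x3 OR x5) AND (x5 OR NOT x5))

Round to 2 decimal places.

NOT x1 = 1 − 0.77 = 0.23
NOT x1 = 1 − 0.77 = 0.23
NOT x1 OR NOT x1 = max(a, b) on (0.23, 0.23) = 0.23
x1 OR (NOT x1 OR NOT x1) = max(a, b) on (0.77, 0.23) = 0.77
x3 OR x5 = max(a, b) on (0.60, 0.19) = 0.60
NOT x5 = 1 − 0.19 = 0.81
x5 OR NOT x5 = max(a, b) on (0.19, 0.81) = 0.81
(x3 OR x5) AND (x5 OR NOT x5) = min(a, b) on (0.60, 0.81) = 0.60
(x1 OR (NOT x1 OR NOT x1)) OR ((x3 OR x5) AND (x5 OR NOT x5)) = max(a, b) on (0.77, 0.60) = 0.77

0.77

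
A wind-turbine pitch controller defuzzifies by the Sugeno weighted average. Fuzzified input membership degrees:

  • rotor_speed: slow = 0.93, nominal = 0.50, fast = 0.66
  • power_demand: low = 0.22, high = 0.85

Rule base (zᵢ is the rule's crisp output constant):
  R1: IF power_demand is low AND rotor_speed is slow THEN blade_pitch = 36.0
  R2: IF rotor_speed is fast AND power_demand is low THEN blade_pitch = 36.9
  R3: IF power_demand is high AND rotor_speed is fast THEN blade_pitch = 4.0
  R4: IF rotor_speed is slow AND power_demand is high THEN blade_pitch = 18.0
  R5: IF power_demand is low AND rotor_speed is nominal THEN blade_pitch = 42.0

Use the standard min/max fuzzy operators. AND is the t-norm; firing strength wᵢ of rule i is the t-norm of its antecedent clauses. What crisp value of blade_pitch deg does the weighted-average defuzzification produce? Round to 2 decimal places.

19.92

R1 (z=36.0): low=0.22, slow=0.93; AND[min(a, b)] → w = 0.22
R2 (z=36.9): fast=0.66, low=0.22; AND[min(a, b)] → w = 0.22
R3 (z=4.0): high=0.85, fast=0.66; AND[min(a, b)] → w = 0.66
R4 (z=18.0): slow=0.93, high=0.85; AND[min(a, b)] → w = 0.85
R5 (z=42.0): low=0.22, nominal=0.50; AND[min(a, b)] → w = 0.22
Weighted average = (0.22·36.0 + 0.22·36.9 + 0.66·4.0 + 0.85·18.0 + 0.22·42.0) / (0.22 + 0.22 + 0.66 + 0.85 + 0.22)
  = 43.2180 / 2.1700 = 19.92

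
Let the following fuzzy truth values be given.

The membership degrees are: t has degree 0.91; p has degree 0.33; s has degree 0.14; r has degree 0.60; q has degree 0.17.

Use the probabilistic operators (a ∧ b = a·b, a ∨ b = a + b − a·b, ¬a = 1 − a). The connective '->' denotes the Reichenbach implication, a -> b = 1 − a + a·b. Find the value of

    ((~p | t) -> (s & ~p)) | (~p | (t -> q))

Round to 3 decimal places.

0.781

~p = 1 − 0.3300 = 0.6700
~p | t = a + b − a·b on (0.6700, 0.9100) = 0.9703
~p = 1 − 0.3300 = 0.6700
s & ~p = a·b on (0.1400, 0.6700) = 0.0938
(~p | t) -> (s & ~p)  [Reichenbach: 1 − a + a·b] with a=0.9703, b=0.0938 → 0.1207
~p = 1 − 0.3300 = 0.6700
t -> q  [Reichenbach: 1 − a + a·b] with a=0.9100, b=0.1700 → 0.2447
~p | (t -> q) = a + b − a·b on (0.6700, 0.2447) = 0.7508
((~p | t) -> (s & ~p)) | (~p | (t -> q)) = a + b − a·b on (0.1207, 0.7508) = 0.7808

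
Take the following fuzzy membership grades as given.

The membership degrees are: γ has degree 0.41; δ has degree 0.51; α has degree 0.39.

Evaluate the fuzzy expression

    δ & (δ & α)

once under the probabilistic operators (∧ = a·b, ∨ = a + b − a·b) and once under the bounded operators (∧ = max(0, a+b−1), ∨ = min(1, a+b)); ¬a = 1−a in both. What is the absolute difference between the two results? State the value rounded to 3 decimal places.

Under probabilistic:
  δ & α = a·b on (0.5100, 0.3900) = 0.1989
  δ & (δ & α) = a·b on (0.5100, 0.1989) = 0.1014
  → value = 0.1014
Under bounded:
  δ & α = max(0, a+b−1) on (0.51, 0.39) = 0.00
  δ & (δ & α) = max(0, a+b−1) on (0.51, 0.00) = 0.00
  → value = 0.0000
|0.1014 − 0.0000| = 0.101

0.101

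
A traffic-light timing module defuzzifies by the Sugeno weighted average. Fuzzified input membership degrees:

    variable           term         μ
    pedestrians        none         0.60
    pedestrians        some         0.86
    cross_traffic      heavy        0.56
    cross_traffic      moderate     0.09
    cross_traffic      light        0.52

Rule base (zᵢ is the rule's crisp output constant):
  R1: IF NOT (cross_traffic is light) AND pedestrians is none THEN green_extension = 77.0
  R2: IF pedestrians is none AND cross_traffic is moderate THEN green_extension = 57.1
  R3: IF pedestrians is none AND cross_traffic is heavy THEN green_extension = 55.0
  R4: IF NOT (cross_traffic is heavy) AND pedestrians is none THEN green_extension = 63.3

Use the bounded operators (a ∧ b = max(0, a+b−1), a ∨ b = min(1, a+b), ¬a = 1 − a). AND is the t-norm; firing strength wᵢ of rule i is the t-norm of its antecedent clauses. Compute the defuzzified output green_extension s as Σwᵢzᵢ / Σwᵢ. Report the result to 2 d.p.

62.47

R1 (z=77.0): ¬light=1−0.52=0.48, none=0.60; AND[max(0, a+b−1)] → w = 0.08
R2 (z=57.1): none=0.60, moderate=0.09; AND[max(0, a+b−1)] → w = 0.00
R3 (z=55.0): none=0.60, heavy=0.56; AND[max(0, a+b−1)] → w = 0.16
R4 (z=63.3): ¬heavy=1−0.56=0.44, none=0.60; AND[max(0, a+b−1)] → w = 0.04
Weighted average = (0.08·77.0 + 0.00·57.1 + 0.16·55.0 + 0.04·63.3) / (0.08 + 0.00 + 0.16 + 0.04)
  = 17.4920 / 0.2800 = 62.47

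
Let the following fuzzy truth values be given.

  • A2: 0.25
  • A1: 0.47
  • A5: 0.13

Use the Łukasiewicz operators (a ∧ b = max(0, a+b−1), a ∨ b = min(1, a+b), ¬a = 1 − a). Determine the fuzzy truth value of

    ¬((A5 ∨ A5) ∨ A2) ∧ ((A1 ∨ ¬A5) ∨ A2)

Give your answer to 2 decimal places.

0.49

A5 ∨ A5 = min(1, a+b) on (0.13, 0.13) = 0.26
(A5 ∨ A5) ∨ A2 = min(1, a+b) on (0.26, 0.25) = 0.51
¬((A5 ∨ A5) ∨ A2) = 1 − 0.51 = 0.49
¬A5 = 1 − 0.13 = 0.87
A1 ∨ ¬A5 = min(1, a+b) on (0.47, 0.87) = 1.00
(A1 ∨ ¬A5) ∨ A2 = min(1, a+b) on (1.00, 0.25) = 1.00
¬((A5 ∨ A5) ∨ A2) ∧ ((A1 ∨ ¬A5) ∨ A2) = max(0, a+b−1) on (0.49, 1.00) = 0.49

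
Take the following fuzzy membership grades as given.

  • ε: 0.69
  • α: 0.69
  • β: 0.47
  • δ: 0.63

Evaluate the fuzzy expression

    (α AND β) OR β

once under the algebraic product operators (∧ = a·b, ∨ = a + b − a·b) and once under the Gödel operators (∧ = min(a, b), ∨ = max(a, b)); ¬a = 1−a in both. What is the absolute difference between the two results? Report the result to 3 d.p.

Under algebraic product:
  α AND β = a·b on (0.6900, 0.4700) = 0.3243
  (α AND β) OR β = a + b − a·b on (0.3243, 0.4700) = 0.6419
  → value = 0.6419
Under Gödel:
  α AND β = min(a, b) on (0.69, 0.47) = 0.47
  (α AND β) OR β = max(a, b) on (0.47, 0.47) = 0.47
  → value = 0.4700
|0.6419 − 0.4700| = 0.172

0.172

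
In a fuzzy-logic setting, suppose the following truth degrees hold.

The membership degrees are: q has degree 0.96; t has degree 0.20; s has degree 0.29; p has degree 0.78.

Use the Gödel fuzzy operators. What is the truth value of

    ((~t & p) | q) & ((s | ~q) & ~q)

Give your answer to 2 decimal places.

~t = 1 − 0.20 = 0.80
~t & p = min(a, b) on (0.80, 0.78) = 0.78
(~t & p) | q = max(a, b) on (0.78, 0.96) = 0.96
~q = 1 − 0.96 = 0.04
s | ~q = max(a, b) on (0.29, 0.04) = 0.29
~q = 1 − 0.96 = 0.04
(s | ~q) & ~q = min(a, b) on (0.29, 0.04) = 0.04
((~t & p) | q) & ((s | ~q) & ~q) = min(a, b) on (0.96, 0.04) = 0.04

0.04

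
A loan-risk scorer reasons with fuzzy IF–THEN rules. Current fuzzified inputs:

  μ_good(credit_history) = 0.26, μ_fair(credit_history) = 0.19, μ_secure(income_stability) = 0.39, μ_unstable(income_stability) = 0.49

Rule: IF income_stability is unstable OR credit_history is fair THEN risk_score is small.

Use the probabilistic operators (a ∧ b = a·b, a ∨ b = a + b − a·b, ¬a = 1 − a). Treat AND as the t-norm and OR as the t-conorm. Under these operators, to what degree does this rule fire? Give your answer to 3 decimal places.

firing strength: unstable=0.49, fair=0.19; OR[a + b − a·b] → w = 0.5869

0.587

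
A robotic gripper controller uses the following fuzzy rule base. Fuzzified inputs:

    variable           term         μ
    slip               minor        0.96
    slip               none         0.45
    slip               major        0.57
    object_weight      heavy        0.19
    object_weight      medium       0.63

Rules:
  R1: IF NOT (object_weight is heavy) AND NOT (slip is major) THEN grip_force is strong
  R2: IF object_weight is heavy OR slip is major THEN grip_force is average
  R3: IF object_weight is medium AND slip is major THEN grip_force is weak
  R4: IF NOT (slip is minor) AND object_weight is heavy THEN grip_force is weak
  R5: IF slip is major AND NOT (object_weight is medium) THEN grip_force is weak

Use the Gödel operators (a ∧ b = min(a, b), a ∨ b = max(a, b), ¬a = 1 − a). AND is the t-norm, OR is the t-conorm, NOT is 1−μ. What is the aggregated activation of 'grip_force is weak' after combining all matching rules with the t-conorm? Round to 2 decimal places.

R1: ¬heavy=1−0.19=0.81, ¬major=1−0.57=0.43; AND[min(a, b)] → w = 0.43
R2: heavy=0.19, major=0.57; OR[max(a, b)] → w = 0.57
R3: medium=0.63, major=0.57; AND[min(a, b)] → w = 0.57
R4: ¬minor=1−0.96=0.04, heavy=0.19; AND[min(a, b)] → w = 0.04
R5: major=0.57, ¬medium=1−0.63=0.37; AND[min(a, b)] → w = 0.37
Rules with consequent 'weak': {R3, R4, R5} → strengths 0.57, 0.04, 0.37
Aggregate via t-conorm [max(a, b)]: 0.57

0.57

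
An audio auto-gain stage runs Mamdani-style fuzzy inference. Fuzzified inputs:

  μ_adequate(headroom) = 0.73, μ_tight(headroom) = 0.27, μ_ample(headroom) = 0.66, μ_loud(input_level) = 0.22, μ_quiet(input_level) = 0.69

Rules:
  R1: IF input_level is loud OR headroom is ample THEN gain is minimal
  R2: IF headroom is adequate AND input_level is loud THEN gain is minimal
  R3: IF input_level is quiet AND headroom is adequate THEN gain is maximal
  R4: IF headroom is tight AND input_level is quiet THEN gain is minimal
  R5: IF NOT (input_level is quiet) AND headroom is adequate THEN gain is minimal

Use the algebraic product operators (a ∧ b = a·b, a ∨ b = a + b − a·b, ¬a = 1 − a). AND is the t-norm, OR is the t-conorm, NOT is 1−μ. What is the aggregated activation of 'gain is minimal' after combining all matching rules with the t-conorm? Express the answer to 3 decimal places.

0.860

R1: loud=0.22, ample=0.66; OR[a + b − a·b] → w = 0.7348
R2: adequate=0.73, loud=0.22; AND[a·b] → w = 0.1606
R3: quiet=0.69, adequate=0.73; AND[a·b] → w = 0.5037
R4: tight=0.27, quiet=0.69; AND[a·b] → w = 0.1863
R5: ¬quiet=1−0.69=0.31, adequate=0.73; AND[a·b] → w = 0.2263
Rules with consequent 'minimal': {R1, R2, R4, R5} → strengths 0.7348, 0.1606, 0.1863, 0.2263
Aggregate via t-conorm [a + b − a·b]: 0.8599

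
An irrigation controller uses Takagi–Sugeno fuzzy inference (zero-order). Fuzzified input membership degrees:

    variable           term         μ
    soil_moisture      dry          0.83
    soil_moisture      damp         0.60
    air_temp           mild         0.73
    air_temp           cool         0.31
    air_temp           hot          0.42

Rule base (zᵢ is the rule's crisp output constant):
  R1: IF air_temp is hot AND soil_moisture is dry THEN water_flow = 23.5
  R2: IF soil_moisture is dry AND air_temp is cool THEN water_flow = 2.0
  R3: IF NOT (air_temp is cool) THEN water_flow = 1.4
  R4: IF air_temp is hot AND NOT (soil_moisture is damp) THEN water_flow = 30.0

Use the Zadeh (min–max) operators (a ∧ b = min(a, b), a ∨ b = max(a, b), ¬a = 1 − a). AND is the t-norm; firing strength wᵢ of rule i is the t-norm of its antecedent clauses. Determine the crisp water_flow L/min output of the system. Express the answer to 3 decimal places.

12.888

R1 (z=23.5): hot=0.42, dry=0.83; AND[min(a, b)] → w = 0.42
R2 (z=2.0): dry=0.83, cool=0.31; AND[min(a, b)] → w = 0.31
R3 (z=1.4): ¬cool=1−0.31=0.69 → w = 0.69
R4 (z=30.0): hot=0.42, ¬damp=1−0.60=0.40; AND[min(a, b)] → w = 0.40
Weighted average = (0.42·23.5 + 0.31·2.0 + 0.69·1.4 + 0.40·30.0) / (0.42 + 0.31 + 0.69 + 0.40)
  = 23.4560 / 1.8200 = 12.888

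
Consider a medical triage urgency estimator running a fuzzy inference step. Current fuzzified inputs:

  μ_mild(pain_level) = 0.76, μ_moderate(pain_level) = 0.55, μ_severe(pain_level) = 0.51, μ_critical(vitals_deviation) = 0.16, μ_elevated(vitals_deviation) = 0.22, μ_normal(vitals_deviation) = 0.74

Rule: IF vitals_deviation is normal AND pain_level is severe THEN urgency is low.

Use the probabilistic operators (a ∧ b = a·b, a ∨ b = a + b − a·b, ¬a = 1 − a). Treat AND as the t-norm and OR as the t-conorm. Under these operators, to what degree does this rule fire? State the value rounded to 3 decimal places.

firing strength: normal=0.74, severe=0.51; AND[a·b] → w = 0.3774

0.377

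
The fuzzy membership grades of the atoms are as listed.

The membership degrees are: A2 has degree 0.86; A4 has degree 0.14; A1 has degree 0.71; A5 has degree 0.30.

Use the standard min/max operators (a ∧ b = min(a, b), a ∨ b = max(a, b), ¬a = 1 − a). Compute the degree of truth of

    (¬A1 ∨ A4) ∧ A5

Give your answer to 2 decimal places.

¬A1 = 1 − 0.71 = 0.29
¬A1 ∨ A4 = max(a, b) on (0.29, 0.14) = 0.29
(¬A1 ∨ A4) ∧ A5 = min(a, b) on (0.29, 0.30) = 0.29

0.29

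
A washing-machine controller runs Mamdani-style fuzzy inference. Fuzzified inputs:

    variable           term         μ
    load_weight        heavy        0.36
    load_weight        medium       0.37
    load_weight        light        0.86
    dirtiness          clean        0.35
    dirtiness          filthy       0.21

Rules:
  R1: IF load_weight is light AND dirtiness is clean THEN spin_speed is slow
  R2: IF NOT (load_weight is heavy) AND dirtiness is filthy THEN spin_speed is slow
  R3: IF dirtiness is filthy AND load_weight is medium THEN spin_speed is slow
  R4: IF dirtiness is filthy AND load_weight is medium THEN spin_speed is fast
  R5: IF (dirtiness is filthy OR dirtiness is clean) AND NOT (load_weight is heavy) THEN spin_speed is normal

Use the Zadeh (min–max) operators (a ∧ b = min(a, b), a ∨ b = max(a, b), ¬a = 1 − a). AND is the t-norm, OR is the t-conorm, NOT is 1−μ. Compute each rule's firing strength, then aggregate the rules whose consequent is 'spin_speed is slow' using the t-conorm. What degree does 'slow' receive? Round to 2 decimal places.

R1: light=0.86, clean=0.35; AND[min(a, b)] → w = 0.35
R2: ¬heavy=1−0.36=0.64, filthy=0.21; AND[min(a, b)] → w = 0.21
R3: filthy=0.21, medium=0.37; AND[min(a, b)] → w = 0.21
R4: filthy=0.21, medium=0.37; AND[min(a, b)] → w = 0.21
R5: (filthy=0.21 OR clean=0.35) = 0.35; AND[min(a, b)] with ¬heavy=1−0.36=0.64 → w = 0.35
Rules with consequent 'slow': {R1, R2, R3} → strengths 0.35, 0.21, 0.21
Aggregate via t-conorm [max(a, b)]: 0.35

0.35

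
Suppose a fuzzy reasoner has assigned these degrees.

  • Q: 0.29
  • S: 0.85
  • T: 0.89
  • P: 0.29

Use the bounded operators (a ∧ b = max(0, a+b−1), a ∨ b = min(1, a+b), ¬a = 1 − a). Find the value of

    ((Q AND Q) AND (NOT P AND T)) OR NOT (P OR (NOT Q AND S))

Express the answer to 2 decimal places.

0.15

Q AND Q = max(0, a+b−1) on (0.29, 0.29) = 0.00
NOT P = 1 − 0.29 = 0.71
NOT P AND T = max(0, a+b−1) on (0.71, 0.89) = 0.60
(Q AND Q) AND (NOT P AND T) = max(0, a+b−1) on (0.00, 0.60) = 0.00
NOT Q = 1 − 0.29 = 0.71
NOT Q AND S = max(0, a+b−1) on (0.71, 0.85) = 0.56
P OR (NOT Q AND S) = min(1, a+b) on (0.29, 0.56) = 0.85
NOT (P OR (NOT Q AND S)) = 1 − 0.85 = 0.15
((Q AND Q) AND (NOT P AND T)) OR NOT (P OR (NOT Q AND S)) = min(1, a+b) on (0.00, 0.15) = 0.15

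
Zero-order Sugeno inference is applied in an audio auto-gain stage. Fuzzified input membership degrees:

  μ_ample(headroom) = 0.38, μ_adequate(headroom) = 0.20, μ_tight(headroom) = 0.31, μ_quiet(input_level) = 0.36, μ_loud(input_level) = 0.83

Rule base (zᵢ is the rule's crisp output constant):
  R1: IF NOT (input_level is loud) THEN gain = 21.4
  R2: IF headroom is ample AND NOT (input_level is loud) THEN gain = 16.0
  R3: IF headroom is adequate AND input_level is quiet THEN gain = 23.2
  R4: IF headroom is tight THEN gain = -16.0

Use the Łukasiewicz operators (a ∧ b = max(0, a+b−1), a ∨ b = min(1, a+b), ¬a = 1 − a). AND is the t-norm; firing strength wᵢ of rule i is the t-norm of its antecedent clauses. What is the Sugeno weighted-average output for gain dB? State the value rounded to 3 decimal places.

-2.754

R1 (z=21.4): ¬loud=1−0.83=0.17 → w = 0.17
R2 (z=16.0): ample=0.38, ¬loud=1−0.83=0.17; AND[max(0, a+b−1)] → w = 0.00
R3 (z=23.2): adequate=0.20, quiet=0.36; AND[max(0, a+b−1)] → w = 0.00
R4 (z=-16.0): tight=0.31 → w = 0.31
Weighted average = (0.17·21.4 + 0.00·16.0 + 0.00·23.2 + 0.31·-16.0) / (0.17 + 0.00 + 0.00 + 0.31)
  = -1.3220 / 0.4800 = -2.754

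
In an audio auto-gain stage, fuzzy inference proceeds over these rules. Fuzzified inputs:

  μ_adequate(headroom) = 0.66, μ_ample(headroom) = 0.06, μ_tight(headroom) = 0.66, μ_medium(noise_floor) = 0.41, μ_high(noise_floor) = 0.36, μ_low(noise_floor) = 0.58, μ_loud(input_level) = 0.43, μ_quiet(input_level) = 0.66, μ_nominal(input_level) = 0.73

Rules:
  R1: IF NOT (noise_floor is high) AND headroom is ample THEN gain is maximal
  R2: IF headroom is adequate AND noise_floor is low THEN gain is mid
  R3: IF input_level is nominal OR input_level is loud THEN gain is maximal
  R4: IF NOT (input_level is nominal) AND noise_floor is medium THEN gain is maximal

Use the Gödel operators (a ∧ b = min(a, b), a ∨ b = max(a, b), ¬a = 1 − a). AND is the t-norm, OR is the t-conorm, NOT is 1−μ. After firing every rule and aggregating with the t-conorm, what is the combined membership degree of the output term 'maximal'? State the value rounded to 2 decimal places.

R1: ¬high=1−0.36=0.64, ample=0.06; AND[min(a, b)] → w = 0.06
R2: adequate=0.66, low=0.58; AND[min(a, b)] → w = 0.58
R3: nominal=0.73, loud=0.43; OR[max(a, b)] → w = 0.73
R4: ¬nominal=1−0.73=0.27, medium=0.41; AND[min(a, b)] → w = 0.27
Rules with consequent 'maximal': {R1, R3, R4} → strengths 0.06, 0.73, 0.27
Aggregate via t-conorm [max(a, b)]: 0.73

0.73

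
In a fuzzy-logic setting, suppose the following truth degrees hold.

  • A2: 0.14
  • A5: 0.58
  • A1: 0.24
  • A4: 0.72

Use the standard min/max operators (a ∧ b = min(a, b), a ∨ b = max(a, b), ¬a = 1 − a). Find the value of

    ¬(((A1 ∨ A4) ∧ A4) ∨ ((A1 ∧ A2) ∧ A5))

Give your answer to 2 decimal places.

A1 ∨ A4 = max(a, b) on (0.24, 0.72) = 0.72
(A1 ∨ A4) ∧ A4 = min(a, b) on (0.72, 0.72) = 0.72
A1 ∧ A2 = min(a, b) on (0.24, 0.14) = 0.14
(A1 ∧ A2) ∧ A5 = min(a, b) on (0.14, 0.58) = 0.14
((A1 ∨ A4) ∧ A4) ∨ ((A1 ∧ A2) ∧ A5) = max(a, b) on (0.72, 0.14) = 0.72
¬(((A1 ∨ A4) ∧ A4) ∨ ((A1 ∧ A2) ∧ A5)) = 1 − 0.72 = 0.28

0.28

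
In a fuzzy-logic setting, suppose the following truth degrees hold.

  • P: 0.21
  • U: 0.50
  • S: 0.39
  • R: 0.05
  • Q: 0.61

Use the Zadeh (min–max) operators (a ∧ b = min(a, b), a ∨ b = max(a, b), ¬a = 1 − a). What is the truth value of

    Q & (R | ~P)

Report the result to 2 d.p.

0.61

~P = 1 − 0.21 = 0.79
R | ~P = max(a, b) on (0.05, 0.79) = 0.79
Q & (R | ~P) = min(a, b) on (0.61, 0.79) = 0.61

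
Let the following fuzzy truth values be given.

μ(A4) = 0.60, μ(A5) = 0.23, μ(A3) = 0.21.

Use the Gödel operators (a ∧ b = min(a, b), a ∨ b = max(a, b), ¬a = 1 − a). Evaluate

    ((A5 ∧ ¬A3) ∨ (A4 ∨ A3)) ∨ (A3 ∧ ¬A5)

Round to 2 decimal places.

¬A3 = 1 − 0.21 = 0.79
A5 ∧ ¬A3 = min(a, b) on (0.23, 0.79) = 0.23
A4 ∨ A3 = max(a, b) on (0.60, 0.21) = 0.60
(A5 ∧ ¬A3) ∨ (A4 ∨ A3) = max(a, b) on (0.23, 0.60) = 0.60
¬A5 = 1 − 0.23 = 0.77
A3 ∧ ¬A5 = min(a, b) on (0.21, 0.77) = 0.21
((A5 ∧ ¬A3) ∨ (A4 ∨ A3)) ∨ (A3 ∧ ¬A5) = max(a, b) on (0.60, 0.21) = 0.60

0.60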